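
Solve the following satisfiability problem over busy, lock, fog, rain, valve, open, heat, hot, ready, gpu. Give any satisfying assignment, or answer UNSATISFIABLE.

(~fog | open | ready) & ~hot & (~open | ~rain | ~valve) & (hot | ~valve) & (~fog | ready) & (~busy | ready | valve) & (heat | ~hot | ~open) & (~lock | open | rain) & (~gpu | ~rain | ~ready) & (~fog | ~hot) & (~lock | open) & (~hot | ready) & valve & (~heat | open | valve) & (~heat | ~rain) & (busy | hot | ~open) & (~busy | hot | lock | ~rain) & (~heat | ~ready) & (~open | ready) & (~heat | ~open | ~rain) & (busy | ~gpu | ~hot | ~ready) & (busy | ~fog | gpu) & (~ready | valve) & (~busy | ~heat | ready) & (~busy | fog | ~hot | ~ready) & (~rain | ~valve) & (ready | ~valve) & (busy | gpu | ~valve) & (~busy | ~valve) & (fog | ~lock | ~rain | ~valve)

Case valve = True:
  (~hot) forces hot = False.
  Clause (hot | ~valve) is falsified — contradiction.
Case valve = False:
  Clause (valve) is falsified — contradiction.
Both cases fail, so the formula is unsatisfiable.

No satisfying assignment exists.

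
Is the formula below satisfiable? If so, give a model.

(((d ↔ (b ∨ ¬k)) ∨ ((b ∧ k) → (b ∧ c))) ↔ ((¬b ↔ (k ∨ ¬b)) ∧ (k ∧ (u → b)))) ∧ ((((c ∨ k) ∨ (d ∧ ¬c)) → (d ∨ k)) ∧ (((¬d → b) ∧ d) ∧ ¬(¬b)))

No satisfying assignment exists.

Case b = True: the formula simplifies to ((d ∨ (k → c)) ↔ (¬k ∧ k)) ∧ ((((c ∨ k) ∨ (d ∧ ¬c)) → (d ∨ k)) ∧ d).
  d = True: simplifies to ¬k ∧ k.
    k = True: the conjunct ¬k is False.
    k = False: the conjunct k is False.
  d = False: the conjunct d is False.
Case b = False: the conjunct ¬(¬b) becomes ¬(¬False) = False.
Both cases fail — unsatisfiable.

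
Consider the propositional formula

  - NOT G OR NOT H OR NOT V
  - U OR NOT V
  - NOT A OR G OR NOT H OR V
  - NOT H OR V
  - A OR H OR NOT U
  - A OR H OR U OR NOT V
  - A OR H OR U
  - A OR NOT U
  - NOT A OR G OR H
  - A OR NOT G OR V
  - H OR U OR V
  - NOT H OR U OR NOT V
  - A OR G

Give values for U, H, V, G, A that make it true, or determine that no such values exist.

U=T; H=T; V=T; G=F; A=T

Try U = False:
  (U OR NOT V) forces V = False.
  (NOT H OR V) forces H = False.
  clause (H OR U OR V) is falsified — backtrack.
So U = True.
  then (A OR NOT U) forces A = True.
Set H = True.
  then (NOT H OR V) forces V = True.
  then (NOT G OR NOT H OR NOT V) forces G = False.
All clauses satisfied.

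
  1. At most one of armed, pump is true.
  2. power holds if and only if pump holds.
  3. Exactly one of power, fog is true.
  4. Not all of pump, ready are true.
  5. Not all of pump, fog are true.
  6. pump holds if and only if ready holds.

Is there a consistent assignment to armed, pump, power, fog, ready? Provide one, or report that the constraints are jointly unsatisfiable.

armed = False; pump = False; power = False; fog = True; ready = False

  (1) {armed, pump}: 0 true — at most one ✓
  (2) power=F, pump=F — same ✓
  (3) {power, fog}: 1 true — exactly one ✓
  (4) {pump, ready}: 0/2 true — not all ✓
  (5) {pump, fog}: 1/2 true — not all ✓
  (6) pump=F, ready=F — same ✓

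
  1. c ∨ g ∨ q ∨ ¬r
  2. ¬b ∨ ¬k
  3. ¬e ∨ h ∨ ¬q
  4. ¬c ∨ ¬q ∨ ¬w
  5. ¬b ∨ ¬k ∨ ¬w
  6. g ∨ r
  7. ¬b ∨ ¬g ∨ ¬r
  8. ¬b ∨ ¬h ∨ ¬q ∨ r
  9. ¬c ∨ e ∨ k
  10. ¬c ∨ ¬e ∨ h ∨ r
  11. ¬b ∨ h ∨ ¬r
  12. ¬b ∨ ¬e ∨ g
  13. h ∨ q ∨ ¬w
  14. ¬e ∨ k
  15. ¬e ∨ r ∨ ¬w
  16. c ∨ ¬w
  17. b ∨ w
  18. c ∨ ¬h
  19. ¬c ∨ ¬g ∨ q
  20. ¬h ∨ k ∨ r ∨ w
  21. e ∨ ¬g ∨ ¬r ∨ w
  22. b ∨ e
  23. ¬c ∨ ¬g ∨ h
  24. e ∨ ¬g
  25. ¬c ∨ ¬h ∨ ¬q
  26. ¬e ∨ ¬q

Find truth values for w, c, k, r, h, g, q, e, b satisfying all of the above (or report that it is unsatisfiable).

Set w = True.
  then (c ∨ ¬w) forces c = True.
  then (¬c ∨ ¬q ∨ ¬w) forces q = False.
  then (h ∨ q ∨ ¬w) forces h = True.
  then (¬c ∨ ¬g ∨ q) forces g = False.
  then (g ∨ r) forces r = True.
Try k = False:
  (¬c ∨ e ∨ k) forces e = True.
  clause (¬e ∨ k) is falsified — backtrack.
So k = True.
  then (¬b ∨ ¬k) forces b = False.
  then (b ∨ e) forces e = True.
All clauses satisfied.

w: True, c: True, k: True, r: True, h: True, g: False, q: False, e: True, b: False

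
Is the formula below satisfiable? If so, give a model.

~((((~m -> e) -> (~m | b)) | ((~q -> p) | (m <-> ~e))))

m = True; e = True; p = False; q = False; b = False

  ~((((~m -> e) -> (~m | b)) | ((~q -> p) | (m <-> ~e)))) = True
    ((~m -> e) -> (~m | b)) | ((~q -> p) | (m <-> ~e)) = False
      (~m -> e) -> (~m | b) = False
        ~m -> e = True
          ~m = False
        ~m | b = False
          ~m = False
      (~q -> p) | (m <-> ~e) = False
        ~q -> p = False
          ~q = True
        m <-> ~e = False
          ~e = False
The formula evaluates to True.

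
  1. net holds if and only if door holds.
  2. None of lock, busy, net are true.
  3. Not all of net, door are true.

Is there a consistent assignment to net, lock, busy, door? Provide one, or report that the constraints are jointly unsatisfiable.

net: False; lock: False; busy: False; door: False

  (1) net=F, door=F — same ✓
  (2) {lock, busy, net}: 0 true — none ✓
  (3) {net, door}: 0/2 true — not all ✓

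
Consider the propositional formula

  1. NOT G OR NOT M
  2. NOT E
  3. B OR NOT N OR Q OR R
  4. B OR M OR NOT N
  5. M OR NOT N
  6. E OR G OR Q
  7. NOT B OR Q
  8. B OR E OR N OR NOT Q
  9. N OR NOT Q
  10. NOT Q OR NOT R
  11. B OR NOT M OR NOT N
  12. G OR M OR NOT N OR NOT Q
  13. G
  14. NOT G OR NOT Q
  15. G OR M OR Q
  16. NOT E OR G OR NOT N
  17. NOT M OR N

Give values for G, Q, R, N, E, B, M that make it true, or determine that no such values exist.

G=T; Q=F; R=T; N=F; E=F; B=F; M=F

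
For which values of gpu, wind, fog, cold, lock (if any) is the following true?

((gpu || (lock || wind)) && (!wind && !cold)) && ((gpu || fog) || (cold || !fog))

gpu=F, wind=F, fog=T, cold=F, lock=T

  (gpu || (lock || wind)) && (!wind && !cold) = True
    gpu || (lock || wind) = True
      lock || wind = True
    !wind && !cold = True
      !wind = True
      !cold = True
  (gpu || fog) || (cold || !fog) = True
    gpu || fog = True
    cold || !fog = False
      !fog = False
Both conjuncts True, so the formula holds.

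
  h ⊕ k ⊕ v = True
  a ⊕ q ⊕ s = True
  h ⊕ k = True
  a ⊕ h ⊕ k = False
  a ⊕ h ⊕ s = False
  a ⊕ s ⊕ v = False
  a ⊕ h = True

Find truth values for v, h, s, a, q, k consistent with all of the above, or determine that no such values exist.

v=F, h=F, s=T, a=T, q=T, k=T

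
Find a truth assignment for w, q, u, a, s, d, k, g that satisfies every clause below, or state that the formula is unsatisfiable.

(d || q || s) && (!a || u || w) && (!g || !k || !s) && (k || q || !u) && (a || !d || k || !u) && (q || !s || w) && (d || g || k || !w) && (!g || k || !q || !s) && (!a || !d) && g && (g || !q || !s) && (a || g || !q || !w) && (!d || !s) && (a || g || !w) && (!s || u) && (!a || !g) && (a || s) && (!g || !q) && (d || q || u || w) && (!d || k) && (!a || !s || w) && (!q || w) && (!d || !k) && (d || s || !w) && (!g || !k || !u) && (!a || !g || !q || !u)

Case g = True:
  (!a || !g) forces a = False.
  (a || s) forces s = True.
  (!g || !k || !s) forces k = False.
  (!g || k || !q || !s) forces q = False.
  (k || q || !u) forces u = False.
  Clause (!s || u) is falsified — contradiction.
Case g = False:
  Clause (g) is falsified — contradiction.
Both cases fail, so the formula is unsatisfiable.

Unsatisfiable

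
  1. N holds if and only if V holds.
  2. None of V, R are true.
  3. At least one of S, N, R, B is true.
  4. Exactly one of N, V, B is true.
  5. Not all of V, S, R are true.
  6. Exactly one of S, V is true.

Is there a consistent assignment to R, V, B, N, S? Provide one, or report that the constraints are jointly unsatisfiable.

R = False, V = False, B = True, N = False, S = True

  (1) N=F, V=F — same ✓
  (2) {V, R}: 0 true — none ✓
  (3) {S, N, R, B}: 2 true — at least one ✓
  (4) {N, V, B}: 1 true — exactly one ✓
  (5) {V, S, R}: 1/3 true — not all ✓
  (6) {S, V}: 1 true — exactly one ✓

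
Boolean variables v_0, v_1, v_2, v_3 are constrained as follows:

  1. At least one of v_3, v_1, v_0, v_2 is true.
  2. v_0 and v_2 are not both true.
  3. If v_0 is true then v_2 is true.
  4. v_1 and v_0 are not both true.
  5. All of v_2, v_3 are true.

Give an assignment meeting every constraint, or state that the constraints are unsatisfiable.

v_0: False, v_1: True, v_2: True, v_3: True

  (1) {v_3, v_1, v_0, v_2}: 3 true — at least one ✓
  (2) v_0=F, v_2=T — not both ✓
  (3) v_0=F ⇒ v_2: vacuous ✓
  (4) v_1=T, v_0=F — not both ✓
  (5) {v_2, v_3}: all 2 true ✓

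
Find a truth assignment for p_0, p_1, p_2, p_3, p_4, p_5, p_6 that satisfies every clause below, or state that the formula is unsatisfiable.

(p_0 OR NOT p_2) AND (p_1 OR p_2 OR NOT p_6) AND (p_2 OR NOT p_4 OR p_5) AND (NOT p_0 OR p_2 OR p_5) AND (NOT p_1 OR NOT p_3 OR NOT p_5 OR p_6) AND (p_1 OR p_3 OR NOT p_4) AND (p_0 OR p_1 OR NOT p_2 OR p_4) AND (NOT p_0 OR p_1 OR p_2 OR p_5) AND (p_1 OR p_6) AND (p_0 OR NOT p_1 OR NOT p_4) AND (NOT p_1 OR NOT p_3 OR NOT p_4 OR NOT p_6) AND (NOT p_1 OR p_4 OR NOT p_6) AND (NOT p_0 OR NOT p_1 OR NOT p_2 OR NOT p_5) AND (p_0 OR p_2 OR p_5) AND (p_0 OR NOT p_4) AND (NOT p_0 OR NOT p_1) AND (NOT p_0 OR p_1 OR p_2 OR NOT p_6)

Set p_0 = True.
  then (NOT p_0 OR NOT p_1) forces p_1 = False.
  then (p_1 OR p_6) forces p_6 = True.
  then (NOT p_0 OR p_1 OR p_2 OR NOT p_6) forces p_2 = True.
Set p_3 = False.
  then (p_1 OR p_3 OR NOT p_4) forces p_4 = False.
Set p_5 = False.
All clauses satisfied.

p_0 = True; p_1 = False; p_2 = True; p_3 = False; p_4 = False; p_5 = False; p_6 = True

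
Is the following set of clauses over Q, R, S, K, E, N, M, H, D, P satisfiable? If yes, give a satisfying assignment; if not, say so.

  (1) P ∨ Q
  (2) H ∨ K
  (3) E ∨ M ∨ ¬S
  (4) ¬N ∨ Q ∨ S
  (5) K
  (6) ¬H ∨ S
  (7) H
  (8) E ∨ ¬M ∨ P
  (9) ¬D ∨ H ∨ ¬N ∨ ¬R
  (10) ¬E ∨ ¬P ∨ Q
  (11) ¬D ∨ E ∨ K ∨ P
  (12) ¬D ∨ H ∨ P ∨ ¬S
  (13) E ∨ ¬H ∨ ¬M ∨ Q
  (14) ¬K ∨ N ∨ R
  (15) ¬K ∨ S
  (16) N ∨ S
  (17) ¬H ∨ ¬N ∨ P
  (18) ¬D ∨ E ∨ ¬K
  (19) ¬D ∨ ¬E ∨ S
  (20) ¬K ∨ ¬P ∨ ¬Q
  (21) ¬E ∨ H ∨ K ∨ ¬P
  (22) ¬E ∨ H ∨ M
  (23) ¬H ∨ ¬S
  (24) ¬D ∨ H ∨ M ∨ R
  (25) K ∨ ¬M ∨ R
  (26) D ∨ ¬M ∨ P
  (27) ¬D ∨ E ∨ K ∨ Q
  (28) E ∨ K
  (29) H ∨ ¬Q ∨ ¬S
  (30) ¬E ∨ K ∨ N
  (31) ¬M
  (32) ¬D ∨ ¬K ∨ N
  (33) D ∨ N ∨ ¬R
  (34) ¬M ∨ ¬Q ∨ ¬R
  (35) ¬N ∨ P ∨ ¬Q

Case K = True:
  (H) forces H = True.
  (¬H ∨ S) forces S = True.
  Clause (¬H ∨ ¬S) is falsified — contradiction.
Case K = False:
  Clause (K) is falsified — contradiction.
Both cases fail, so the formula is unsatisfiable.

Unsatisfiable — no assignment works.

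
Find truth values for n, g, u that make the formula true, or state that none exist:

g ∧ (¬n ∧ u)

n: False, g: True, u: True

  ¬n ∧ u = True
    ¬n = True
Both conjuncts True, so the formula holds.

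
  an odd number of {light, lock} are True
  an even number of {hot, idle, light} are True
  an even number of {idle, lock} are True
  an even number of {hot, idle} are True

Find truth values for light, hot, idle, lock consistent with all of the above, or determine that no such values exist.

light=F, hot=T, idle=T, lock=T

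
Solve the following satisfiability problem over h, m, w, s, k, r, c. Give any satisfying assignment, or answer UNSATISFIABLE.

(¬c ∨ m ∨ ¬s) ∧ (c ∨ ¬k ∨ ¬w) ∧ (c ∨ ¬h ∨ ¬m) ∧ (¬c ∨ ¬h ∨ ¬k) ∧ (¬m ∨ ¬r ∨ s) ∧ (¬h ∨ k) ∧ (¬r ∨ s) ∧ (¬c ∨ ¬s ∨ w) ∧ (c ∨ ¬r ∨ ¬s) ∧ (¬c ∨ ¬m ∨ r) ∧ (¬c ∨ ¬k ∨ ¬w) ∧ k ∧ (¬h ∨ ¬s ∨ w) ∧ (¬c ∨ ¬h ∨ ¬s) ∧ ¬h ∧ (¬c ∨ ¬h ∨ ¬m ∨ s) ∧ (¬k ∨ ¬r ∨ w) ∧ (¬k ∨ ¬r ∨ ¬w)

Unit clause (k) forces k = True.
Unit clause (¬h) forces h = False.
Set m = False.
Set w = False.
  then (¬k ∨ ¬r ∨ w) forces r = False.
Set s = False.
Set c = True.
All clauses satisfied.

h=F; m=F; w=F; s=F; k=T; r=F; c=T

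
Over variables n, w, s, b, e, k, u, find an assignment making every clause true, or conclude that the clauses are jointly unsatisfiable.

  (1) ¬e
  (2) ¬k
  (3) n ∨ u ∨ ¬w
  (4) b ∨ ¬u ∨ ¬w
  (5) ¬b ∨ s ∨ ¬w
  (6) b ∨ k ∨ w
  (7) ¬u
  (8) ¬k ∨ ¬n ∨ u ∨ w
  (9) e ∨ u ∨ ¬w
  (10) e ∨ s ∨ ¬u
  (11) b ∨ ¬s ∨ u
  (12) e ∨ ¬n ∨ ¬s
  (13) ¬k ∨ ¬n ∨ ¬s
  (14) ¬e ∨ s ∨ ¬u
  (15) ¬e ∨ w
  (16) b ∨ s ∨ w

n = False, w = False, s = False, b = True, e = False, k = False, u = False

Unit clause (¬e) forces e = False.
Unit clause (¬k) forces k = False.
Unit clause (¬u) forces u = False.
In (e ∨ u ∨ ¬w) only ¬w is left, so w = False.
In (b ∨ k ∨ w) only b is left, so b = True.
Set n = False.
Set s = False.
All clauses satisfied.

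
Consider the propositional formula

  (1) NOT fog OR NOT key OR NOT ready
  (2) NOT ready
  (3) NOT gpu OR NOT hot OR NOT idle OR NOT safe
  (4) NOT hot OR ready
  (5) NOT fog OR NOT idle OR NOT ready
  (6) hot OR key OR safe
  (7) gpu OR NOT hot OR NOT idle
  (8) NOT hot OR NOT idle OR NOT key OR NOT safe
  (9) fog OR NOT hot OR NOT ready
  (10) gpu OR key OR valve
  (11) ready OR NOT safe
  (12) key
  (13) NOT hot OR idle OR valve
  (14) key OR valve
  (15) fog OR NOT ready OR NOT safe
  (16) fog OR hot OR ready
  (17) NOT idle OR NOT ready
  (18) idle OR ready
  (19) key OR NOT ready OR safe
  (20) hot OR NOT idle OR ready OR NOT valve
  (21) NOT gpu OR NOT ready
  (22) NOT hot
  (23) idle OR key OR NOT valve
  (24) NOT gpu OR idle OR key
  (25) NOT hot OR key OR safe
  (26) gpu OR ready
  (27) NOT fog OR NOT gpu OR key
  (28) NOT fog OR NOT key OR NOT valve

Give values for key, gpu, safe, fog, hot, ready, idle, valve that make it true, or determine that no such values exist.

key=T; gpu=T; safe=F; fog=T; hot=F; ready=F; idle=T; valve=F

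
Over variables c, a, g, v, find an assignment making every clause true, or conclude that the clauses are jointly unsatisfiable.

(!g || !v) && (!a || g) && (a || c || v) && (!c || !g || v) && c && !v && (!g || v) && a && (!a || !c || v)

Case a = True:
  (!a || g) forces g = True.
  (!g || !v) forces v = False.
  Clause (!g || v) is falsified — contradiction.
Case a = False:
  Clause (a) is falsified — contradiction.
Both cases fail, so the formula is unsatisfiable.

UNSATISFIABLE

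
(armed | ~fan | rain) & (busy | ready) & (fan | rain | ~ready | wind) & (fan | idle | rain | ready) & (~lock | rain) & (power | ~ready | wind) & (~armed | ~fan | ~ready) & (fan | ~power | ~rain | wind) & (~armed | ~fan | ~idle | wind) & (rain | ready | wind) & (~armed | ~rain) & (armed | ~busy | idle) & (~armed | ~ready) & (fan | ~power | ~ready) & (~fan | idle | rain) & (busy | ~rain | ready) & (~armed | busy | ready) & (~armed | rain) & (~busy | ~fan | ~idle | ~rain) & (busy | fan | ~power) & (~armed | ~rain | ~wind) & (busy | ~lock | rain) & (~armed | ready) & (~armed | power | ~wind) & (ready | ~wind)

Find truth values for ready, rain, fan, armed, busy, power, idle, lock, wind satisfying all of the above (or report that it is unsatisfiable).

ready = True; rain = True; fan = True; armed = False; busy = False; power = True; idle = False; lock = True; wind = False

Set ready = True.
  then (~armed | ~ready) forces armed = False.
Set rain = True.
Set fan = True.
Try busy = True:
  (armed | ~busy | idle) forces idle = True.
  clause (~busy | ~fan | ~idle | ~rain) is falsified — backtrack.
So busy = False.
Set power = True.
Set idle = False.
Set lock = True.
Set wind = False.
All clauses satisfied.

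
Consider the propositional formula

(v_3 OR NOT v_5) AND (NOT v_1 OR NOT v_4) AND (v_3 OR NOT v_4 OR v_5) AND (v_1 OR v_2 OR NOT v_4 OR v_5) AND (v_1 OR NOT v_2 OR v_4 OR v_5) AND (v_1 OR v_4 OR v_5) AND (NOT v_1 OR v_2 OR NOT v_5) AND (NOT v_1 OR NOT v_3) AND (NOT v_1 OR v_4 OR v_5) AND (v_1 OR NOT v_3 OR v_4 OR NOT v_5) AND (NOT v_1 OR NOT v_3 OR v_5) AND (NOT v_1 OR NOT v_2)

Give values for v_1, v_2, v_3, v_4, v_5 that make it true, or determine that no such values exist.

Set v_1 = False.
Set v_2 = False.
Try v_3 = False:
  (v_3 OR NOT v_5) forces v_5 = False.
  (v_3 OR NOT v_4 OR v_5) forces v_4 = False.
  clause (v_1 OR v_4 OR v_5) is falsified — backtrack.
So v_3 = True.
Set v_4 = True.
  then (v_1 OR v_2 OR NOT v_4 OR v_5) forces v_5 = True.
All clauses satisfied.

v_1: False, v_2: False, v_3: True, v_4: True, v_5: True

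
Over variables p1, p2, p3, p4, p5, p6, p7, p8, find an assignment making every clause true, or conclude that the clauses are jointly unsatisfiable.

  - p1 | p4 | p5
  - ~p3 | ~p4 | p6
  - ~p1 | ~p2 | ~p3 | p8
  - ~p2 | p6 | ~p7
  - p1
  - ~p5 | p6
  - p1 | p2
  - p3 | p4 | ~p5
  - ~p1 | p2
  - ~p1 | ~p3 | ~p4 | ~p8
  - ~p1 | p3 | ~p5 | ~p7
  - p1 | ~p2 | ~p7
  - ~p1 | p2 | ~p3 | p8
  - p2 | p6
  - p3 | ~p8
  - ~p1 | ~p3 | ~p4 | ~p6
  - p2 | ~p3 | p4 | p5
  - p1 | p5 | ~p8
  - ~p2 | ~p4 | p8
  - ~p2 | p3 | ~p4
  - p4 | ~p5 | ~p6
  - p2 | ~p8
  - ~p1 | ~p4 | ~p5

Unit clause (p1) forces p1 = True.
In (~p1 | p2) only p2 is left, so p2 = True.
Set p3 = True.
  then (~p1 | ~p2 | ~p3 | p8) forces p8 = True.
  then (~p1 | ~p3 | ~p4 | ~p8) forces p4 = False.
Try p5 = True:
  (~p5 | p6) forces p6 = True.
  clause (p4 | ~p5 | ~p6) is falsified — backtrack.
So p5 = False.
Set p6 = False.
  then (~p2 | p6 | ~p7) forces p7 = False.
All clauses satisfied.

p1 = True; p2 = True; p3 = True; p4 = False; p5 = False; p6 = False; p7 = False; p8 = True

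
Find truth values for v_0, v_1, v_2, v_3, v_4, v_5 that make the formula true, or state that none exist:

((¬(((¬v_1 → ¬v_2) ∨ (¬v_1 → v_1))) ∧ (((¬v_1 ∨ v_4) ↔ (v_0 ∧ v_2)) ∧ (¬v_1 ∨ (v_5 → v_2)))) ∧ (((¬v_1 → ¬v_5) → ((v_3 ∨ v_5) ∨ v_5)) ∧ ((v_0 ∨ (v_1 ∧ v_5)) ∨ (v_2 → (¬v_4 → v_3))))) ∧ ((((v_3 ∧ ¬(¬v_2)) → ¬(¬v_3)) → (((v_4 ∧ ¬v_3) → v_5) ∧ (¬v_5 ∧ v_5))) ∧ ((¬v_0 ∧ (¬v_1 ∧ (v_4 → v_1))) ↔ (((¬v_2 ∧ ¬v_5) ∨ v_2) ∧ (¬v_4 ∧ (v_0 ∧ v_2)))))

Unsatisfiable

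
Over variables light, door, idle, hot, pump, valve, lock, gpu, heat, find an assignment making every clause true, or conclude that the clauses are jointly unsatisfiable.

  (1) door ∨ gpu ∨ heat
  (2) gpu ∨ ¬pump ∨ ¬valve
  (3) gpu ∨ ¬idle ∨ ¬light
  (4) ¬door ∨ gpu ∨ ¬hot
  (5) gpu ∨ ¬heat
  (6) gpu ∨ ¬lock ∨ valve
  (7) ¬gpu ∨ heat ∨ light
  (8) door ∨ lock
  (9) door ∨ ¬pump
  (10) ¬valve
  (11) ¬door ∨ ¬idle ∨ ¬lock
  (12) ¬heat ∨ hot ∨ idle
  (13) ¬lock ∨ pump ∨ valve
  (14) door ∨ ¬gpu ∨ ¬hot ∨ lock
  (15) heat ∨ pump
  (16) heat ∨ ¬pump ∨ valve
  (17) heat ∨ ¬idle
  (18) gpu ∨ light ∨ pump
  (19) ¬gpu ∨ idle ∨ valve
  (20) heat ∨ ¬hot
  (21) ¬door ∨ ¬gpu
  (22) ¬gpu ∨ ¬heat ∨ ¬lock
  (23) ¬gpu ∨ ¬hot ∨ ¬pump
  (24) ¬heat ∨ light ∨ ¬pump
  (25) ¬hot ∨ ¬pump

Case heat = True:
  (gpu ∨ ¬heat) forces gpu = True.
  (¬valve) forces valve = False.
  (¬gpu ∨ idle ∨ valve) forces idle = True.
  (¬door ∨ ¬gpu) forces door = False.
  (door ∨ lock) forces lock = True.
  Clause (¬gpu ∨ ¬heat ∨ ¬lock) is falsified — contradiction.
Case heat = False:
  (¬valve) forces valve = False.
  (heat ∨ pump) forces pump = True.
  Clause (heat ∨ ¬pump ∨ valve) is falsified — contradiction.
Both cases fail, so the formula is unsatisfiable.

Unsatisfiable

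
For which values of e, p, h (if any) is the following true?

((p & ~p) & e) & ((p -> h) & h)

Unsatisfiable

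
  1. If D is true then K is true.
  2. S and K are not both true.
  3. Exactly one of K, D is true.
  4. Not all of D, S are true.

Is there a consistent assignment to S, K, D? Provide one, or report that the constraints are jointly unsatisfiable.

S: False, K: True, D: False

  (1) D=F ⇒ K: vacuous ✓
  (2) S=F, K=T — not both ✓
  (3) {K, D}: 1 true — exactly one ✓
  (4) {D, S}: 0/2 true — not all ✓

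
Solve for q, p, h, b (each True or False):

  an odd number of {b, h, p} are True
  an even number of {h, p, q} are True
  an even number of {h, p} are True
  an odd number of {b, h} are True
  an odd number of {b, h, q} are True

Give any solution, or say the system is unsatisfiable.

q=F, p=F, h=F, b=T

{b, h, p}: 1 true → odd ✓
{h, p, q}: 0 true → even ✓
{h, p}: 0 true → even ✓
{b, h}: 1 true → odd ✓
{b, h, q}: 1 true → odd ✓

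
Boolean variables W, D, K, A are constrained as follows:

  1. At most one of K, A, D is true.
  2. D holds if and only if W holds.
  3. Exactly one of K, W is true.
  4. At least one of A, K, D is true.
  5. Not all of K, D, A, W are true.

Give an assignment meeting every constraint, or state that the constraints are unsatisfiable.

W: True; D: True; K: False; A: False

  (1) {K, A, D}: 1 true — at most one ✓
  (2) D=T, W=T — same ✓
  (3) {K, W}: 1 true — exactly one ✓
  (4) {A, K, D}: 1 true — at least one ✓
  (5) {K, D, A, W}: 2/4 true — not all ✓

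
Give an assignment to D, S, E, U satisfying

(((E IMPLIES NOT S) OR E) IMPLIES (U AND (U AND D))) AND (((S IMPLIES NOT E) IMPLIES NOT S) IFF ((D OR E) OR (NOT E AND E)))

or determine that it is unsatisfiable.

D = True, S = True, E = True, U = True

  ((E IMPLIES NOT S) OR E) IMPLIES (U AND (U AND D)) = True
    (E IMPLIES NOT S) OR E = True
      E IMPLIES NOT S = False
        NOT S = False
    U AND (U AND D) = True
      U AND D = True
  ((S IMPLIES NOT E) IMPLIES NOT S) IFF ((D OR E) OR (NOT E AND E)) = True
    (S IMPLIES NOT E) IMPLIES NOT S = True
      S IMPLIES NOT E = False
        NOT E = False
      NOT S = False
    (D OR E) OR (NOT E AND E) = True
      D OR E = True
      NOT E AND E = False
        NOT E = False
Both conjuncts True, so the formula holds.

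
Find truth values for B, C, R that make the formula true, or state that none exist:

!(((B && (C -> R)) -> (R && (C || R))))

B = True, C = False, R = False

  !(((B && (C -> R)) -> (R && (C || R)))) = True
    (B && (C -> R)) -> (R && (C || R)) = False
      B && (C -> R) = True
        C -> R = True
      R && (C || R) = False
        C || R = False
The formula evaluates to True.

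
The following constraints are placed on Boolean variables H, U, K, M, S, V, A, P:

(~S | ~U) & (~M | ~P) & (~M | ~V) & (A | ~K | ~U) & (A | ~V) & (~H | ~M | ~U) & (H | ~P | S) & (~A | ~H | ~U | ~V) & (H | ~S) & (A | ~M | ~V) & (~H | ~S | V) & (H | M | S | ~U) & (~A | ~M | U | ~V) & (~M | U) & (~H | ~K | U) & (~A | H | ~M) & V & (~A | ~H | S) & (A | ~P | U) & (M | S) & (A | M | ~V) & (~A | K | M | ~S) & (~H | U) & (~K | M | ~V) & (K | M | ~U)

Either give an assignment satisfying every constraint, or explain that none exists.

Unsatisfiable

Case S = True:
  (~S | ~U) forces U = False.
  (H | ~S) forces H = True.
  Clause (~H | U) is falsified — contradiction.
Case S = False:
  (V) forces V = True.
  (~M | ~V) forces M = False.
  Clause (M | S) is falsified — contradiction.
Both cases fail, so the formula is unsatisfiable.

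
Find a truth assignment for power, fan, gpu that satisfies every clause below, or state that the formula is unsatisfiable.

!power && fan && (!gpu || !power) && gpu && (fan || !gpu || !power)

power: False; fan: True; gpu: True

Unit clause (!power) forces power = False.
Unit clause (fan) forces fan = True.
Unit clause (gpu) forces gpu = True.
Check each clause:
  (!power): !power holds.
  (fan): fan holds.
  (!gpu || !power): !power holds.
  (gpu): gpu holds.
  (fan || !gpu || !power): fan holds.
All clauses satisfied.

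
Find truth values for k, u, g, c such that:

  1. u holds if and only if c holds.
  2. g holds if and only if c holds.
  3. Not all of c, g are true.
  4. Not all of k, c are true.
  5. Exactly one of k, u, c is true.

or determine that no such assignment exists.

k: True; u: False; g: False; c: False

  (1) u=F, c=F — same ✓
  (2) g=F, c=F — same ✓
  (3) {c, g}: 0/2 true — not all ✓
  (4) {k, c}: 1/2 true — not all ✓
  (5) {k, u, c}: 1 true — exactly one ✓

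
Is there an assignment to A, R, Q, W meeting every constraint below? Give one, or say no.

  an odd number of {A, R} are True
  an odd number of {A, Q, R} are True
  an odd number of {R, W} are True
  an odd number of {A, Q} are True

A: True, R: False, Q: False, W: True

{A, R}: 1 true → odd ✓
{A, Q, R}: 1 true → odd ✓
{R, W}: 1 true → odd ✓
{A, Q}: 1 true → odd ✓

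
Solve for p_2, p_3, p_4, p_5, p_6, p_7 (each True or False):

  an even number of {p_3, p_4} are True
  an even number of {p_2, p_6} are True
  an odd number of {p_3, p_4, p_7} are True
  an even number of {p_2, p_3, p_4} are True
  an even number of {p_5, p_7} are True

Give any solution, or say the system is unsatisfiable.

p_2 = False; p_3 = True; p_4 = True; p_5 = True; p_6 = False; p_7 = True

{p_3, p_4}: 2 true → even ✓
{p_2, p_6}: 0 true → even ✓
{p_3, p_4, p_7}: 3 true → odd ✓
{p_2, p_3, p_4}: 2 true → even ✓
{p_5, p_7}: 2 true → even ✓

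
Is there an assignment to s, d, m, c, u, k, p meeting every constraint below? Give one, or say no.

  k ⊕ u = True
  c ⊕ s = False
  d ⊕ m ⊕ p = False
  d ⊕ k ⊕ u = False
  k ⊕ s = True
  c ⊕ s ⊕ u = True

s = True, d = True, m = False, c = True, u = True, k = False, p = True

k ⊕ u = F ⊕ T = True ✓
c ⊕ s = T ⊕ T = False ✓
d ⊕ m ⊕ p = T ⊕ F ⊕ T = False ✓
d ⊕ k ⊕ u = T ⊕ F ⊕ T = False ✓
k ⊕ s = F ⊕ T = True ✓
c ⊕ s ⊕ u = T ⊕ T ⊕ T = True ✓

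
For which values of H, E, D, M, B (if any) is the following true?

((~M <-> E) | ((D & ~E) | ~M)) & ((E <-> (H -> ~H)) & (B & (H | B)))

H: True; E: False; D: False; M: False; B: True

  (~M <-> E) | ((D & ~E) | ~M) = True
    ~M <-> E = False
      ~M = True
    (D & ~E) | ~M = True
      D & ~E = False
        ~E = True
      ~M = True
  (E <-> (H -> ~H)) & (B & (H | B)) = True
    E <-> (H -> ~H) = True
      H -> ~H = False
        ~H = False
    B & (H | B) = True
      H | B = True
Both conjuncts True, so the formula holds.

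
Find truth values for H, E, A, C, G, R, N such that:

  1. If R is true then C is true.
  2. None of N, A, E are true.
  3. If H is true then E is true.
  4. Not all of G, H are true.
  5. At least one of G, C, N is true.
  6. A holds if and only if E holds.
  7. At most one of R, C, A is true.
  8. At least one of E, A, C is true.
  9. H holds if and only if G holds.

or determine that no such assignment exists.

H = False, E = False, A = False, C = True, G = False, R = False, N = False

  (1) R=F ⇒ C: vacuous ✓
  (2) {N, A, E}: 0 true — none ✓
  (3) H=F ⇒ E: vacuous ✓
  (4) {G, H}: 0/2 true — not all ✓
  (5) {G, C, N}: 1 true — at least one ✓
  (6) A=F, E=F — same ✓
  (7) {R, C, A}: 1 true — at most one ✓
  (8) {E, A, C}: 1 true — at least one ✓
  (9) H=F, G=F — same ✓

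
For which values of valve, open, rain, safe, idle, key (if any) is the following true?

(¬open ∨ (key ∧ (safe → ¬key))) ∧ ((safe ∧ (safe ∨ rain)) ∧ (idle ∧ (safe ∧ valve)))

valve=T, open=F, rain=T, safe=T, idle=T, key=F

  ¬open ∨ (key ∧ (safe → ¬key)) = True
    ¬open = True
    key ∧ (safe → ¬key) = False
      safe → ¬key = True
        ¬key = True
  (safe ∧ (safe ∨ rain)) ∧ (idle ∧ (safe ∧ valve)) = True
    safe ∧ (safe ∨ rain) = True
      safe ∨ rain = True
    idle ∧ (safe ∧ valve) = True
      safe ∧ valve = True
Both conjuncts True, so the formula holds.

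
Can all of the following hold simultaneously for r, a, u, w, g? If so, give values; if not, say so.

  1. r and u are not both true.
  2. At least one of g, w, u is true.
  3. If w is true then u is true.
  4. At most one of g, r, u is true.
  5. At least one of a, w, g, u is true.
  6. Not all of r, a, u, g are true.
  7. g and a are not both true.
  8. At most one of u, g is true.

r=F; a=F; u=T; w=F; g=F

  (1) r=F, u=T — not both ✓
  (2) {g, w, u}: 1 true — at least one ✓
  (3) w=F ⇒ u: vacuous ✓
  (4) {g, r, u}: 1 true — at most one ✓
  (5) {a, w, g, u}: 1 true — at least one ✓
  (6) {r, a, u, g}: 1/4 true — not all ✓
  (7) g=F, a=F — not both ✓
  (8) {u, g}: 1 true — at most one ✓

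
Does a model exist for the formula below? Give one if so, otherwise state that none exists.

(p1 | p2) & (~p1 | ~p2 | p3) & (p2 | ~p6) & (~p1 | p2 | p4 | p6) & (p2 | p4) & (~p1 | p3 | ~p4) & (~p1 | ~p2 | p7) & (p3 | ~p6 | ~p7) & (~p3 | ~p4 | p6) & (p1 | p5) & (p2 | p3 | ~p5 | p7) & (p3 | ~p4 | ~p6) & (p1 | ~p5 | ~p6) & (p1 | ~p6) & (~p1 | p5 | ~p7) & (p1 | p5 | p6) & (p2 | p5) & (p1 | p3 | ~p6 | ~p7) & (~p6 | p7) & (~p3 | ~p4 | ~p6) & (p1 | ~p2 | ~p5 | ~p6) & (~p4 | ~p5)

p1 = True, p2 = True, p3 = True, p4 = False, p5 = True, p6 = False, p7 = True

Set p1 = True.
Try p2 = False:
  (p2 | ~p6) forces p6 = False.
  (~p1 | p2 | p4 | p6) forces p4 = True.
  (~p1 | p3 | ~p4) forces p3 = True.
  clause (~p3 | ~p4 | p6) is falsified — backtrack.
So p2 = True.
  then (~p1 | ~p2 | p3) forces p3 = True.
  then (~p1 | ~p2 | p7) forces p7 = True.
  then (~p1 | p5 | ~p7) forces p5 = True.
  then (~p4 | ~p5) forces p4 = False.
Set p6 = False.
All clauses satisfied.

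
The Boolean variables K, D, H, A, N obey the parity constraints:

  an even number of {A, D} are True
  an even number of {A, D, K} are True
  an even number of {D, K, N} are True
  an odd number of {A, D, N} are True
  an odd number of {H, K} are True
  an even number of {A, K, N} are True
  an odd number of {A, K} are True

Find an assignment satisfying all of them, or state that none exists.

K: False; D: True; H: True; A: True; N: True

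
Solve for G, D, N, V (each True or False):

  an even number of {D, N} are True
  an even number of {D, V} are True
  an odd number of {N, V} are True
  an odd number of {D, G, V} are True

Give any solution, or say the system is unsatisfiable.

Adding constraints 1, 2, 3 mod 2: every variable appears an even number of times on the left, so the left side is 0.
But the right sides sum to 1 (mod 2). 0 ≠ 1 — the system is inconsistent.

The formula is unsatisfiable.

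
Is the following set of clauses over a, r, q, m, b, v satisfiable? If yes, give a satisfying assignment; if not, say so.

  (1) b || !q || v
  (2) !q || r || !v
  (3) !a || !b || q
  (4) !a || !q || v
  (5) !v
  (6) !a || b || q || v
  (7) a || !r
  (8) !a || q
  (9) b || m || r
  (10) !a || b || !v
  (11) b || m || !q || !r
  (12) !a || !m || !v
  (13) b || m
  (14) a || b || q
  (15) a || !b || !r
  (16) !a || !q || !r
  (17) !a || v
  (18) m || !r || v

a = False, r = False, q = False, m = False, b = True, v = False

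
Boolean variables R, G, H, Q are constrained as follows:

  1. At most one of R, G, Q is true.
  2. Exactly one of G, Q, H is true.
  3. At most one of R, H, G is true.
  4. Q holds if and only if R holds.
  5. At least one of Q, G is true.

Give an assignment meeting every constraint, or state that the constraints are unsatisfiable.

R=F, G=T, H=F, Q=F

  (1) {R, G, Q}: 1 true — at most one ✓
  (2) {G, Q, H}: 1 true — exactly one ✓
  (3) {R, H, G}: 1 true — at most one ✓
  (4) Q=F, R=F — same ✓
  (5) {Q, G}: 1 true — at least one ✓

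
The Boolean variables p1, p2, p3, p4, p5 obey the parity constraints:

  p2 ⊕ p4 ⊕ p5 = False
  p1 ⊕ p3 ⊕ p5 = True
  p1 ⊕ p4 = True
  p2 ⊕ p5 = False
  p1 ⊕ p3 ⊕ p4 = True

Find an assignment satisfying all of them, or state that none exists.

p1: True, p2: False, p3: False, p4: False, p5: False

p2 ⊕ p4 ⊕ p5 = F ⊕ F ⊕ F = False ✓
p1 ⊕ p3 ⊕ p5 = T ⊕ F ⊕ F = True ✓
p1 ⊕ p4 = T ⊕ F = True ✓
p2 ⊕ p5 = F ⊕ F = False ✓
p1 ⊕ p3 ⊕ p4 = T ⊕ F ⊕ F = True ✓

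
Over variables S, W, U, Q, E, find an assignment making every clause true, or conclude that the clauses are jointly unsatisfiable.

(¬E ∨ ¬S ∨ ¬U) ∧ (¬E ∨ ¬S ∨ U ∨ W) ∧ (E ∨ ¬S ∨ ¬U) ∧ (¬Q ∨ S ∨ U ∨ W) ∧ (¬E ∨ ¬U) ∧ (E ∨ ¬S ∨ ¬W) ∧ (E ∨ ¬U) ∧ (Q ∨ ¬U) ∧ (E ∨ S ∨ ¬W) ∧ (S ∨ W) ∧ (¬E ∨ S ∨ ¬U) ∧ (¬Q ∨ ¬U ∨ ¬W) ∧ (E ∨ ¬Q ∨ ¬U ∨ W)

Set S = True.
Set W = False.
Set U = False.
  then (¬E ∨ ¬S ∨ U ∨ W) forces E = False.
Set Q = True.
All clauses satisfied.

S: True; W: False; U: False; Q: True; E: False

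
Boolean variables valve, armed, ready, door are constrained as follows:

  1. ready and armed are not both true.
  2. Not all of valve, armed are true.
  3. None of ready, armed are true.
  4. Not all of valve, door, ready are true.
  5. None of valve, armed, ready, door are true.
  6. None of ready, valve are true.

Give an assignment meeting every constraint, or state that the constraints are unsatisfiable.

valve = False, armed = False, ready = False, door = False

  (1) ready=F, armed=F — not both ✓
  (2) {valve, armed}: 0/2 true — not all ✓
  (3) {ready, armed}: 0 true — none ✓
  (4) {valve, door, ready}: 0/3 true — not all ✓
  (5) {valve, armed, ready, door}: 0 true — none ✓
  (6) {ready, valve}: 0 true — none ✓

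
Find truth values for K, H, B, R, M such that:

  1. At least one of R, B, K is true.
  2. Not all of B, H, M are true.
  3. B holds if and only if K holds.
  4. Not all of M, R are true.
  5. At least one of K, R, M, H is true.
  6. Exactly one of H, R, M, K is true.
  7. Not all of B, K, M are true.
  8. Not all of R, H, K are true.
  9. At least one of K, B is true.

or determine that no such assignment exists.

K=T; H=F; B=T; R=F; M=F

  (1) {R, B, K}: 2 true — at least one ✓
  (2) {B, H, M}: 1/3 true — not all ✓
  (3) B=T, K=T — same ✓
  (4) {M, R}: 0/2 true — not all ✓
  (5) {K, R, M, H}: 1 true — at least one ✓
  (6) {H, R, M, K}: 1 true — exactly one ✓
  (7) {B, K, M}: 2/3 true — not all ✓
  (8) {R, H, K}: 1/3 true — not all ✓
  (9) {K, B}: 2 true — at least one ✓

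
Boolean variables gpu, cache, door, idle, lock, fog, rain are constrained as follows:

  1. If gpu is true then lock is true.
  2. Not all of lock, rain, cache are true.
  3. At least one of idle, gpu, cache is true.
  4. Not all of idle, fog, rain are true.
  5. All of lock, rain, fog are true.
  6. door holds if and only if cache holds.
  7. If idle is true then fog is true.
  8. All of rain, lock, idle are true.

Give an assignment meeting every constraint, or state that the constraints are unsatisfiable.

Unsatisfiable — no assignment works.

Case lock = True:
  (5) forces rain = True.
  (2) with lock=T, rain=T forces cache = False.
  (5) forces fog = True.
  (4) with fog=T, rain=T forces idle = False.
  Constraint (8) is violated (idle=F) — contradiction.
Case lock = False:
  Constraint (5) is violated (lock=F) — contradiction.
Both cases fail — unsatisfiable.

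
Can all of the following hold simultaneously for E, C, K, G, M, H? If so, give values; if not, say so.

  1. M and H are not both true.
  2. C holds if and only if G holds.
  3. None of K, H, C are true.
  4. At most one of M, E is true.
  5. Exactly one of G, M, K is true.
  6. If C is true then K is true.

E = False, C = False, K = False, G = False, M = True, H = False

  (1) M=T, H=F — not both ✓
  (2) C=F, G=F — same ✓
  (3) {K, H, C}: 0 true — none ✓
  (4) {M, E}: 1 true — at most one ✓
  (5) {G, M, K}: 1 true — exactly one ✓
  (6) C=F ⇒ K: vacuous ✓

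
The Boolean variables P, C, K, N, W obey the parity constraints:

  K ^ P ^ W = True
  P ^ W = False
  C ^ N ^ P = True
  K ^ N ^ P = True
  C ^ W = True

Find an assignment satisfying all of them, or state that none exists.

P = False, C = True, K = True, N = False, W = False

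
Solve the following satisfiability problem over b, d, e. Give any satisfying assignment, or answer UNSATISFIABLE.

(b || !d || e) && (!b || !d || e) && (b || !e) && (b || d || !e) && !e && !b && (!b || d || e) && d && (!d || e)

Case d = True:
  (!e) forces e = False.
  Clause (!d || e) is falsified — contradiction.
Case d = False:
  Clause (d) is falsified — contradiction.
Both cases fail, so the formula is unsatisfiable.

No satisfying assignment exists.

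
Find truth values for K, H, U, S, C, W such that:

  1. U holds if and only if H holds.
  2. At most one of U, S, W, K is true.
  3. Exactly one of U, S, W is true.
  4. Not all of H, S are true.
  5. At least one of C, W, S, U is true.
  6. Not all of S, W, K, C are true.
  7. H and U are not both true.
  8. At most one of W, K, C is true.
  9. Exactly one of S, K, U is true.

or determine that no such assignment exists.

K: False; H: False; U: False; S: True; C: False; W: False

  (1) U=F, H=F — same ✓
  (2) {U, S, W, K}: 1 true — at most one ✓
  (3) {U, S, W}: 1 true — exactly one ✓
  (4) {H, S}: 1/2 true — not all ✓
  (5) {C, W, S, U}: 1 true — at least one ✓
  (6) {S, W, K, C}: 1/4 true — not all ✓
  (7) H=F, U=F — not both ✓
  (8) {W, K, C}: 0 true — at most one ✓
  (9) {S, K, U}: 1 true — exactly one ✓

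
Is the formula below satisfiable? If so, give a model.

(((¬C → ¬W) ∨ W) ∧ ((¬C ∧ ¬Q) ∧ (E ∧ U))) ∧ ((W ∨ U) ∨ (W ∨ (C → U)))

Q=F, U=T, C=F, W=T, E=T

  ((¬C → ¬W) ∨ W) ∧ ((¬C ∧ ¬Q) ∧ (E ∧ U)) = True
    (¬C → ¬W) ∨ W = True
      ¬C → ¬W = False
        ¬C = True
        ¬W = False
    (¬C ∧ ¬Q) ∧ (E ∧ U) = True
      ¬C ∧ ¬Q = True
        ¬C = True
        ¬Q = True
      E ∧ U = True
  (W ∨ U) ∨ (W ∨ (C → U)) = True
    W ∨ U = True
    W ∨ (C → U) = True
      C → U = True
Both conjuncts True, so the formula holds.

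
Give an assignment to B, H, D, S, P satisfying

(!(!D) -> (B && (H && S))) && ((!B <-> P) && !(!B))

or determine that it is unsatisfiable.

B = True, H = True, D = True, S = True, P = False

  !(!D) -> (B && (H && S)) = True
    !(!D) = True
      !D = False
    B && (H && S) = True
      H && S = True
  (!B <-> P) && !(!B) = True
    !B <-> P = True
      !B = False
    !(!B) = True
      !B = False
Both conjuncts True, so the formula holds.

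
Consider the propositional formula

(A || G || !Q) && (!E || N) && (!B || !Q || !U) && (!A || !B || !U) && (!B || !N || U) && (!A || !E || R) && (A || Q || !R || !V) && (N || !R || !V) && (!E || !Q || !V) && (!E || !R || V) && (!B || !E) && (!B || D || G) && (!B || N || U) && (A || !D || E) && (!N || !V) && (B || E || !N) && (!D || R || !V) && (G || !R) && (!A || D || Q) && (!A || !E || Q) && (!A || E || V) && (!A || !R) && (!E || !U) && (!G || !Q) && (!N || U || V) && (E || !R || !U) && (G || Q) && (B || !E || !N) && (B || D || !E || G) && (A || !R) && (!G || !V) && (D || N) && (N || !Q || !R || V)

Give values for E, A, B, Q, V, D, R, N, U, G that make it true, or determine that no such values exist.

E: False, A: False, B: True, Q: False, V: False, D: False, R: False, N: True, U: True, G: True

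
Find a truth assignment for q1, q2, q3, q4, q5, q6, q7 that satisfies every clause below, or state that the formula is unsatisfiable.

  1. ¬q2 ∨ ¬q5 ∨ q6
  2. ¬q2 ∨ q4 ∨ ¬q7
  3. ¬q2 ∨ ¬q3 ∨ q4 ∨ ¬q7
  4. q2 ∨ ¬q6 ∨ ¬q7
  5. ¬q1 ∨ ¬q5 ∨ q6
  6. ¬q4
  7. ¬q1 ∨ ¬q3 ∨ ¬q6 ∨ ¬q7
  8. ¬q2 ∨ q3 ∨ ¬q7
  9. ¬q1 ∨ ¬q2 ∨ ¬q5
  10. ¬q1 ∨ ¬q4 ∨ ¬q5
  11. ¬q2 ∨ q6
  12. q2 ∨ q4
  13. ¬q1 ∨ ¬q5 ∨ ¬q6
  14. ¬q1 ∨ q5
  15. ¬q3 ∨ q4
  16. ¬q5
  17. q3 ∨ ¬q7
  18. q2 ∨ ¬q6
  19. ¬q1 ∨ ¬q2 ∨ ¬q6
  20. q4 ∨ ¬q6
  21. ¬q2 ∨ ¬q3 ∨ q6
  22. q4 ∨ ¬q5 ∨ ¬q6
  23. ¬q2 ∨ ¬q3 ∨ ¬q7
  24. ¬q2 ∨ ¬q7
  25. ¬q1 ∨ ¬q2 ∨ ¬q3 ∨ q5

Case q4 = True:
  Clause (¬q4) is falsified — contradiction.
Case q4 = False:
  (q2 ∨ q4) forces q2 = True.
  (¬q2 ∨ q4 ∨ ¬q7) forces q7 = False.
  (¬q2 ∨ q6) forces q6 = True.
  Clause (q4 ∨ ¬q6) is falsified — contradiction.
Both cases fail, so the formula is unsatisfiable.

Unsatisfiable — no assignment works.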